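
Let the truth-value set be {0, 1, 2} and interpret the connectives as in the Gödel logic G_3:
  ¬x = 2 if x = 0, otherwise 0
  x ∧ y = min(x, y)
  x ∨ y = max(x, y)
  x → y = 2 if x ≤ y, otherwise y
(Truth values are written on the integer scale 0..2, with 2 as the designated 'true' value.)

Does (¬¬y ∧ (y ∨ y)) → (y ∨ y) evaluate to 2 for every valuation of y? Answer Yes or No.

y = 0 ↦ 2
y = 1 ↦ 2
y = 2 ↦ 2
Every assignment gives a value ≥ 2.

Yes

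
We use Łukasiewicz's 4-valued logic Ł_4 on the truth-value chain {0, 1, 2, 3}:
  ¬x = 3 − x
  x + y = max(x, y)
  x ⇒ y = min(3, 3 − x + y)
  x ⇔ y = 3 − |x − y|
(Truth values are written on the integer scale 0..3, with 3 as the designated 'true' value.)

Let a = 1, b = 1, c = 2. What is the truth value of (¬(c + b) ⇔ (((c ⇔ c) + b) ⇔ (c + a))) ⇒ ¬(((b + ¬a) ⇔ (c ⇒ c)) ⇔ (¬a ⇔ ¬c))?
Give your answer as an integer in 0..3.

1

c + b = 2 + 1 = 2
¬(c + b) = ¬2 = 1
c ⇔ c = 2 ⇔ 2 = 3
(c ⇔ c) + b = 3 + 1 = 3
c + a = 2 + 1 = 2
((c ⇔ c) + b) ⇔ (c + a) = 3 ⇔ 2 = 2
¬(c + b) ⇔ (((c ⇔ c) + b) ⇔ (c + a)) = 1 ⇔ 2 = 2
¬a = ¬1 = 2
b + ¬a = 1 + 2 = 2
c ⇒ c = 2 ⇒ 2 = 3
(b + ¬a) ⇔ (c ⇒ c) = 2 ⇔ 3 = 2
¬a = ¬1 = 2
¬c = ¬2 = 1
¬a ⇔ ¬c = 2 ⇔ 1 = 2
((b + ¬a) ⇔ (c ⇒ c)) ⇔ (¬a ⇔ ¬c) = 2 ⇔ 2 = 3
¬(((b + ¬a) ⇔ (c ⇒ c)) ⇔ (¬a ⇔ ¬c)) = ¬3 = 0
(¬(c + b) ⇔ (((c ⇔ c) + b) ⇔ (c + a))) ⇒ ¬(((b + ¬a) ⇔ (c ⇒ c)) ⇔ (¬a ⇔ ¬c)) = 2 ⇒ 0 = 1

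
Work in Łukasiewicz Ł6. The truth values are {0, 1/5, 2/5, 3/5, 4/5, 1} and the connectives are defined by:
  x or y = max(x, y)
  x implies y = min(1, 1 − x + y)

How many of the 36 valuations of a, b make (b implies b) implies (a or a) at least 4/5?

value 1: 6 assignments (counts)
value 4/5: 6 assignments (counts)
value 3/5: 6 assignments
value 2/5: 6 assignments
value 1/5: 6 assignments
value 0: 6 assignments
So 12 of the 36 assignments meet the threshold.

12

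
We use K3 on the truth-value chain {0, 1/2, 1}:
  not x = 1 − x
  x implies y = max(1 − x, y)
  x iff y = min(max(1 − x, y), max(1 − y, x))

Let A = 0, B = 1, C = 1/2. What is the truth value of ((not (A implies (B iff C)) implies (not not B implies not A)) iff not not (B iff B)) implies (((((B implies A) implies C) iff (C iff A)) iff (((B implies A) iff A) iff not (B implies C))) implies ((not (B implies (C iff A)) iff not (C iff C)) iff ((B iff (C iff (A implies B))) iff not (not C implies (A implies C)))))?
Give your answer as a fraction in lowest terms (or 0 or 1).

1/2

B iff C = 1 iff 1/2 = 1/2
A implies (B iff C) = 0 implies 1/2 = 1
not (A implies (B iff C)) = not 1 = 0
not B = not 1 = 0
not not B = not 0 = 1
not A = not 0 = 1
not not B implies not A = 1 implies 1 = 1
not (A implies (B iff C)) implies (not not B implies not A) = 0 implies 1 = 1
B iff B = 1 iff 1 = 1
not (B iff B) = not 1 = 0
not not (B iff B) = not 0 = 1
(not (A implies (B iff C)) implies (not not B implies not A)) iff not not (B iff B) = 1 iff 1 = 1
B implies A = 1 implies 0 = 0
(B implies A) implies C = 0 implies 1/2 = 1
C iff A = 1/2 iff 0 = 1/2
((B implies A) implies C) iff (C iff A) = 1 iff 1/2 = 1/2
B implies A = 1 implies 0 = 0
(B implies A) iff A = 0 iff 0 = 1
B implies C = 1 implies 1/2 = 1/2
not (B implies C) = not 1/2 = 1/2
((B implies A) iff A) iff not (B implies C) = 1 iff 1/2 = 1/2
(((B implies A) implies C) iff (C iff A)) iff (((B implies A) iff A) iff not (B implies C)) = 1/2 iff 1/2 = 1/2
C iff A = 1/2 iff 0 = 1/2
B implies (C iff A) = 1 implies 1/2 = 1/2
not (B implies (C iff A)) = not 1/2 = 1/2
C iff C = 1/2 iff 1/2 = 1/2
not (C iff C) = not 1/2 = 1/2
not (B implies (C iff A)) iff not (C iff C) = 1/2 iff 1/2 = 1/2
A implies B = 0 implies 1 = 1
C iff (A implies B) = 1/2 iff 1 = 1/2
B iff (C iff (A implies B)) = 1 iff 1/2 = 1/2
not C = not 1/2 = 1/2
A implies C = 0 implies 1/2 = 1
not C implies (A implies C) = 1/2 implies 1 = 1
not (not C implies (A implies C)) = not 1 = 0
(B iff (C iff (A implies B))) iff not (not C implies (A implies C)) = 1/2 iff 0 = 1/2
(not (B implies (C iff A)) iff not (C iff C)) iff ((B iff (C iff (A implies B))) iff not (not C implies (A implies C))) = 1/2 iff 1/2 = 1/2
((((B implies A) implies C) iff (C iff A)) iff (((B implies A) iff A) iff not (B implies C))) implies ((not (B implies (C iff A)) iff not (C iff C)) iff ((B iff (C iff (A implies B))) iff not (not C implies (A implies C)))) = 1/2 implies 1/2 = 1/2
((not (A implies (B iff C)) implies (not not B implies not A)) iff not not (B iff B)) implies (((((B implies A) implies C) iff (C iff A)) iff (((B implies A) iff A) iff not (B implies C))) implies ((not (B implies (C iff A)) iff not (C iff C)) iff ((B iff (C iff (A implies B))) iff not (not C implies (A implies C))))) = 1 implies 1/2 = 1/2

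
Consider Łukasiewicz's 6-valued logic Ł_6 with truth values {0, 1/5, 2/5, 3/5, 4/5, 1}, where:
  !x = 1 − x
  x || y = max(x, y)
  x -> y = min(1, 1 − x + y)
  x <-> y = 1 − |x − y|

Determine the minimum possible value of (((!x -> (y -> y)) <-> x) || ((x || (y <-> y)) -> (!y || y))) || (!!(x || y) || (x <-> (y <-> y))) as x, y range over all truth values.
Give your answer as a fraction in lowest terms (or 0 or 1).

3/5

Take x = 0, y = 2/5:
!x = !0 = 1
y -> y = 2/5 -> 2/5 = 1
!x -> (y -> y) = 1 -> 1 = 1
(!x -> (y -> y)) <-> x = 1 <-> 0 = 0
y <-> y = 2/5 <-> 2/5 = 1
x || (y <-> y) = 0 || 1 = 1
!y = !2/5 = 3/5
!y || y = 3/5 || 2/5 = 3/5
(x || (y <-> y)) -> (!y || y) = 1 -> 3/5 = 3/5
((!x -> (y -> y)) <-> x) || ((x || (y <-> y)) -> (!y || y)) = 0 || 3/5 = 3/5
x || y = 0 || 2/5 = 2/5
!(x || y) = !2/5 = 3/5
!!(x || y) = !3/5 = 2/5
y <-> y = 2/5 <-> 2/5 = 1
x <-> (y <-> y) = 0 <-> 1 = 0
!!(x || y) || (x <-> (y <-> y)) = 2/5 || 0 = 2/5
(((!x -> (y -> y)) <-> x) || ((x || (y <-> y)) -> (!y || y))) || (!!(x || y) || (x <-> (y <-> y))) = 3/5 || 2/5 = 3/5
No assignment yields a value below 3/5, so this is the minimum.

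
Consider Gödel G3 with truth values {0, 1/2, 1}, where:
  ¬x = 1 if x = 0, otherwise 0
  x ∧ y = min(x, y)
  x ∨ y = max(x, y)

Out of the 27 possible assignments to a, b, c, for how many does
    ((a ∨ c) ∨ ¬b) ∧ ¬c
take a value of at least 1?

value 1: 5 assignments (counts)
value 1/2: 2 assignments
value 0: 20 assignments
So 5 of the 27 assignments meet the threshold.

5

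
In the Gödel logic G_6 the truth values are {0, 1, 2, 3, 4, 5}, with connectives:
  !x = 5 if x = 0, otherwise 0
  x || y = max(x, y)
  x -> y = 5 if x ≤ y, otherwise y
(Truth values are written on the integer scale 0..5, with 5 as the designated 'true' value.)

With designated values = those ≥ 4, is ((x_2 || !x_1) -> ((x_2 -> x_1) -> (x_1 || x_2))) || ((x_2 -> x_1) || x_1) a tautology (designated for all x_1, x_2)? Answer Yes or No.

Yes

At x_1 = 0, x_2 = 1, for instance:
!x_1 = !0 = 5
x_2 || !x_1 = 1 || 5 = 5
x_2 -> x_1 = 1 -> 0 = 0
x_1 || x_2 = 0 || 1 = 1
(x_2 -> x_1) -> (x_1 || x_2) = 0 -> 1 = 5
(x_2 || !x_1) -> ((x_2 -> x_1) -> (x_1 || x_2)) = 5 -> 5 = 5
x_2 -> x_1 = 1 -> 0 = 0
(x_2 -> x_1) || x_1 = 0 || 0 = 0
((x_2 || !x_1) -> ((x_2 -> x_1) -> (x_1 || x_2))) || ((x_2 -> x_1) || x_1) = 5 || 0 = 5
and checking the remaining 35 assignments likewise gives ≥ 4 in every case.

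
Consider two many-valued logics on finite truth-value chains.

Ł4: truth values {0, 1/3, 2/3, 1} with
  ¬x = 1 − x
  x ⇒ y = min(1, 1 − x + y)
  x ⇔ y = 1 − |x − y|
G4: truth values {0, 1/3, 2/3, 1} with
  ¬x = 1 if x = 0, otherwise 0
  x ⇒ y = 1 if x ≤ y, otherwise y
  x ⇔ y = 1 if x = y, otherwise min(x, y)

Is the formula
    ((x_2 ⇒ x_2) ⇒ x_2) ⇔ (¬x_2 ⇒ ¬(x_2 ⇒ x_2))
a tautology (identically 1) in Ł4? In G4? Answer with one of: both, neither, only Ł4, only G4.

only Ł4

In Ł4: every assignment gives 1 — tautology.
In G4: at x_2 = 1/3 the value is 1/3 — not a tautology.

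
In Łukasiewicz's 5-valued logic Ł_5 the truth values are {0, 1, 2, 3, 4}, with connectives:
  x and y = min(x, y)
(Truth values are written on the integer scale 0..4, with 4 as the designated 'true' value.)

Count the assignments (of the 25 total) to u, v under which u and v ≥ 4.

value 4: 1 assignment (counts)
value 3: 3 assignments
value 2: 5 assignments
value 1: 7 assignments
value 0: 9 assignments
So 1 of the 25 assignments meets the threshold.

1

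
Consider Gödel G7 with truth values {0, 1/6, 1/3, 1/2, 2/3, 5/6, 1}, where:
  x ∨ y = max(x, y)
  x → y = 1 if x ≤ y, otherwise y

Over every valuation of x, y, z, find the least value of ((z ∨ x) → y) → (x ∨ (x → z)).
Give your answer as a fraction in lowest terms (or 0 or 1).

Take x = 1/6, y = 1/6, z = 0:
z ∨ x = 0 ∨ 1/6 = 1/6
(z ∨ x) → y = 1/6 → 1/6 = 1
x → z = 1/6 → 0 = 0
x ∨ (x → z) = 1/6 ∨ 0 = 1/6
((z ∨ x) → y) → (x ∨ (x → z)) = 1 → 1/6 = 1/6
No assignment yields a value below 1/6, so this is the minimum.

1/6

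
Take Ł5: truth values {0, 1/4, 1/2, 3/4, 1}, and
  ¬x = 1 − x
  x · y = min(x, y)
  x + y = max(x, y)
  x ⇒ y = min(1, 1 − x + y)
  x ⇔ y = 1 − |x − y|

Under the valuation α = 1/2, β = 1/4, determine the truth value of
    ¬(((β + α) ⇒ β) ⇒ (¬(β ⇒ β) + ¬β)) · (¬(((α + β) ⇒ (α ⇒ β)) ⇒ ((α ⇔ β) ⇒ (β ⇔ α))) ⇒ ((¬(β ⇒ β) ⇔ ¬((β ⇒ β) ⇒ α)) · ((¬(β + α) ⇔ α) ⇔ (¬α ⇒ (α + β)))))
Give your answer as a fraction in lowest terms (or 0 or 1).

0

β + α = 1/4 + 1/2 = 1/2
(β + α) ⇒ β = 1/2 ⇒ 1/4 = 3/4
β ⇒ β = 1/4 ⇒ 1/4 = 1
¬(β ⇒ β) = ¬1 = 0
¬β = ¬1/4 = 3/4
¬(β ⇒ β) + ¬β = 0 + 3/4 = 3/4
((β + α) ⇒ β) ⇒ (¬(β ⇒ β) + ¬β) = 3/4 ⇒ 3/4 = 1
¬(((β + α) ⇒ β) ⇒ (¬(β ⇒ β) + ¬β)) = ¬1 = 0
α + β = 1/2 + 1/4 = 1/2
α ⇒ β = 1/2 ⇒ 1/4 = 3/4
(α + β) ⇒ (α ⇒ β) = 1/2 ⇒ 3/4 = 1
α ⇔ β = 1/2 ⇔ 1/4 = 3/4
β ⇔ α = 1/4 ⇔ 1/2 = 3/4
(α ⇔ β) ⇒ (β ⇔ α) = 3/4 ⇒ 3/4 = 1
((α + β) ⇒ (α ⇒ β)) ⇒ ((α ⇔ β) ⇒ (β ⇔ α)) = 1 ⇒ 1 = 1
¬(((α + β) ⇒ (α ⇒ β)) ⇒ ((α ⇔ β) ⇒ (β ⇔ α))) = ¬1 = 0
β ⇒ β = 1/4 ⇒ 1/4 = 1
¬(β ⇒ β) = ¬1 = 0
β ⇒ β = 1/4 ⇒ 1/4 = 1
(β ⇒ β) ⇒ α = 1 ⇒ 1/2 = 1/2
¬((β ⇒ β) ⇒ α) = ¬1/2 = 1/2
¬(β ⇒ β) ⇔ ¬((β ⇒ β) ⇒ α) = 0 ⇔ 1/2 = 1/2
β + α = 1/4 + 1/2 = 1/2
¬(β + α) = ¬1/2 = 1/2
¬(β + α) ⇔ α = 1/2 ⇔ 1/2 = 1
¬α = ¬1/2 = 1/2
α + β = 1/2 + 1/4 = 1/2
¬α ⇒ (α + β) = 1/2 ⇒ 1/2 = 1
(¬(β + α) ⇔ α) ⇔ (¬α ⇒ (α + β)) = 1 ⇔ 1 = 1
(¬(β ⇒ β) ⇔ ¬((β ⇒ β) ⇒ α)) · ((¬(β + α) ⇔ α) ⇔ (¬α ⇒ (α + β))) = 1/2 · 1 = 1/2
¬(((α + β) ⇒ (α ⇒ β)) ⇒ ((α ⇔ β) ⇒ (β ⇔ α))) ⇒ ((¬(β ⇒ β) ⇔ ¬((β ⇒ β) ⇒ α)) · ((¬(β + α) ⇔ α) ⇔ (¬α ⇒ (α + β)))) = 0 ⇒ 1/2 = 1
¬(((β + α) ⇒ β) ⇒ (¬(β ⇒ β) + ¬β)) · (¬(((α + β) ⇒ (α ⇒ β)) ⇒ ((α ⇔ β) ⇒ (β ⇔ α))) ⇒ ((¬(β ⇒ β) ⇔ ¬((β ⇒ β) ⇒ α)) · ((¬(β + α) ⇔ α) ⇔ (¬α ⇒ (α + β))))) = 0 · 1 = 0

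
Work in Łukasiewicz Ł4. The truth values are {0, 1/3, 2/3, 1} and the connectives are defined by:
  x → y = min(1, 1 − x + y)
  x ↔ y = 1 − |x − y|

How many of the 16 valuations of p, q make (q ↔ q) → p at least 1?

p = 0, q = 0 ↦ 0  <
p = 0, q = 1/3 ↦ 0  <
p = 0, q = 2/3 ↦ 0  <
p = 0, q = 1 ↦ 0  <
p = 1/3, q = 0 ↦ 1/3  <
p = 1/3, q = 1/3 ↦ 1/3  <
p = 1/3, q = 2/3 ↦ 1/3  <
p = 1/3, q = 1 ↦ 1/3  <
p = 2/3, q = 0 ↦ 2/3  <
p = 2/3, q = 1/3 ↦ 2/3  <
p = 2/3, q = 2/3 ↦ 2/3  <
p = 2/3, q = 1 ↦ 2/3  <
p = 1, q = 0 ↦ 1  ≥
p = 1, q = 1/3 ↦ 1  ≥
p = 1, q = 2/3 ↦ 1  ≥
p = 1, q = 1 ↦ 1  ≥
So 4 of the 16 assignments meet the threshold.

4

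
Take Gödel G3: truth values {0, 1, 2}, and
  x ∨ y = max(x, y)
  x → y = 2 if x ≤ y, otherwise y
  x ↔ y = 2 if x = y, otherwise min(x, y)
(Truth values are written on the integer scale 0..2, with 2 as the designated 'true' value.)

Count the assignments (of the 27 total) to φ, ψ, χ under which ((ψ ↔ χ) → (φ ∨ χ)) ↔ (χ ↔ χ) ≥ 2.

value 2: 23 assignments (counts)
value 1: 3 assignments
value 0: 1 assignment
So 23 of the 27 assignments meet the threshold.

23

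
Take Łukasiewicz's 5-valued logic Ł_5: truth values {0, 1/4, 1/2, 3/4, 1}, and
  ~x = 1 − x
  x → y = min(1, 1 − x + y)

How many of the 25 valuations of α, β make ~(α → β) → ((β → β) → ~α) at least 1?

19

value 1: 19 assignments (counts)
value 3/4: 2 assignments
value 1/2: 2 assignments
value 1/4: 1 assignment
value 0: 1 assignment
So 19 of the 25 assignments meet the threshold.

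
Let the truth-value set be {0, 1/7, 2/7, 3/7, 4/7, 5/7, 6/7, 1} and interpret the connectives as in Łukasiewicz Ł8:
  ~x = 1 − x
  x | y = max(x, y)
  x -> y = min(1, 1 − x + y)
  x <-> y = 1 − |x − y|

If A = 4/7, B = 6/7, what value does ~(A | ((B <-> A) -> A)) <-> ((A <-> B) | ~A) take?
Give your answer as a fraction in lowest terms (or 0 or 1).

B <-> A = 6/7 <-> 4/7 = 5/7
(B <-> A) -> A = 5/7 -> 4/7 = 6/7
A | ((B <-> A) -> A) = 4/7 | 6/7 = 6/7
~(A | ((B <-> A) -> A)) = ~6/7 = 1/7
A <-> B = 4/7 <-> 6/7 = 5/7
~A = ~4/7 = 3/7
(A <-> B) | ~A = 5/7 | 3/7 = 5/7
~(A | ((B <-> A) -> A)) <-> ((A <-> B) | ~A) = 1/7 <-> 5/7 = 3/7

3/7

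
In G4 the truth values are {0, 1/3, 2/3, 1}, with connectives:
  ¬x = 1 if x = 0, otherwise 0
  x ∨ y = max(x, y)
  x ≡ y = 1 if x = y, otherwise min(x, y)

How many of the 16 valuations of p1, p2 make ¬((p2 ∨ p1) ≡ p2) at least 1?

p1 = 0, p2 = 0 ↦ 0  <
p1 = 0, p2 = 1/3 ↦ 0  <
p1 = 0, p2 = 2/3 ↦ 0  <
p1 = 0, p2 = 1 ↦ 0  <
p1 = 1/3, p2 = 0 ↦ 1  ≥
p1 = 1/3, p2 = 1/3 ↦ 0  <
p1 = 1/3, p2 = 2/3 ↦ 0  <
p1 = 1/3, p2 = 1 ↦ 0  <
p1 = 2/3, p2 = 0 ↦ 1  ≥
p1 = 2/3, p2 = 1/3 ↦ 0  <
p1 = 2/3, p2 = 2/3 ↦ 0  <
p1 = 2/3, p2 = 1 ↦ 0  <
p1 = 1, p2 = 0 ↦ 1  ≥
p1 = 1, p2 = 1/3 ↦ 0  <
p1 = 1, p2 = 2/3 ↦ 0  <
p1 = 1, p2 = 1 ↦ 0  <
So 3 of the 16 assignments meet the threshold.

3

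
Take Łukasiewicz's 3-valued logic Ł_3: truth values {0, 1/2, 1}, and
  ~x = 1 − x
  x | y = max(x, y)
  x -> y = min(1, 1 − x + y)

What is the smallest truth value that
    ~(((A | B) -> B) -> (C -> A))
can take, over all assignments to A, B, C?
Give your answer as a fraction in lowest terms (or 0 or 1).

Take A = 0, B = 0, C = 0:
A | B = 0 | 0 = 0
(A | B) -> B = 0 -> 0 = 1
C -> A = 0 -> 0 = 1
((A | B) -> B) -> (C -> A) = 1 -> 1 = 1
~(((A | B) -> B) -> (C -> A)) = ~1 = 0
No assignment yields a value below 0, so this is the minimum.

0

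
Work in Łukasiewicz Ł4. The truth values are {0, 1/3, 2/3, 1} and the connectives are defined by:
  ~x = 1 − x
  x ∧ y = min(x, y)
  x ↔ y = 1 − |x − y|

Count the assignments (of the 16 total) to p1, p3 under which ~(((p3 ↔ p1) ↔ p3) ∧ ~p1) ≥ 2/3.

13

p1 = 0, p3 = 0 ↦ 1  ≥
p1 = 0, p3 = 1/3 ↦ 1/3  <
p1 = 0, p3 = 2/3 ↦ 1/3  <
p1 = 0, p3 = 1 ↦ 1  ≥
p1 = 1/3, p3 = 0 ↦ 2/3  ≥
p1 = 1/3, p3 = 1/3 ↦ 2/3  ≥
p1 = 1/3, p3 = 2/3 ↦ 1/3  <
p1 = 1/3, p3 = 1 ↦ 2/3  ≥
p1 = 2/3, p3 = 0 ↦ 2/3  ≥
p1 = 2/3, p3 = 1/3 ↦ 2/3  ≥
p1 = 2/3, p3 = 2/3 ↦ 2/3  ≥
p1 = 2/3, p3 = 1 ↦ 2/3  ≥
p1 = 1, p3 = 0 ↦ 1  ≥
p1 = 1, p3 = 1/3 ↦ 1  ≥
p1 = 1, p3 = 2/3 ↦ 1  ≥
p1 = 1, p3 = 1 ↦ 1  ≥
So 13 of the 16 assignments meet the threshold.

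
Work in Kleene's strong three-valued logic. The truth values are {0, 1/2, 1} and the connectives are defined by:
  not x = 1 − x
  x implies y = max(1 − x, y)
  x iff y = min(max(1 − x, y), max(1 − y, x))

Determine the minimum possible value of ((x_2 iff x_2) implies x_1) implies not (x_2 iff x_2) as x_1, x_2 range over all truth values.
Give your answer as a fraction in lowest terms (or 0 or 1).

Take x_1 = 1, x_2 = 0:
x_2 iff x_2 = 0 iff 0 = 1
(x_2 iff x_2) implies x_1 = 1 implies 1 = 1
x_2 iff x_2 = 0 iff 0 = 1
not (x_2 iff x_2) = not 1 = 0
((x_2 iff x_2) implies x_1) implies not (x_2 iff x_2) = 1 implies 0 = 0
No assignment yields a value below 0, so this is the minimum.

0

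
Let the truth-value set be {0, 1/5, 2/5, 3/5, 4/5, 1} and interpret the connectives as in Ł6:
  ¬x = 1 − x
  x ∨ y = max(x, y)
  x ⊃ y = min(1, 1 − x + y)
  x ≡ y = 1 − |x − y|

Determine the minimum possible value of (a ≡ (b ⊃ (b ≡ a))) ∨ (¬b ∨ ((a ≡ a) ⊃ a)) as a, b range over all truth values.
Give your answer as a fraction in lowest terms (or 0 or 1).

2/5

Take a = 0, b = 3/5:
b ≡ a = 3/5 ≡ 0 = 2/5
b ⊃ (b ≡ a) = 3/5 ⊃ 2/5 = 4/5
a ≡ (b ⊃ (b ≡ a)) = 0 ≡ 4/5 = 1/5
¬b = ¬3/5 = 2/5
a ≡ a = 0 ≡ 0 = 1
(a ≡ a) ⊃ a = 1 ⊃ 0 = 0
¬b ∨ ((a ≡ a) ⊃ a) = 2/5 ∨ 0 = 2/5
(a ≡ (b ⊃ (b ≡ a))) ∨ (¬b ∨ ((a ≡ a) ⊃ a)) = 1/5 ∨ 2/5 = 2/5
No assignment yields a value below 2/5, so this is the minimum.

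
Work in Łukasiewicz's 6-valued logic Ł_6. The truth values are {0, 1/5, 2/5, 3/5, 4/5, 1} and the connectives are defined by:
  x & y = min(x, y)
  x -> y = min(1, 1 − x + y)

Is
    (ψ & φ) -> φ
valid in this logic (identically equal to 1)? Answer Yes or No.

At φ = 1, ψ = 4/5, for instance:
ψ & φ = 4/5 & 1 = 4/5
(ψ & φ) -> φ = 4/5 -> 1 = 1
and checking the remaining 35 assignments likewise gives ≥ 1 in every case.

Yes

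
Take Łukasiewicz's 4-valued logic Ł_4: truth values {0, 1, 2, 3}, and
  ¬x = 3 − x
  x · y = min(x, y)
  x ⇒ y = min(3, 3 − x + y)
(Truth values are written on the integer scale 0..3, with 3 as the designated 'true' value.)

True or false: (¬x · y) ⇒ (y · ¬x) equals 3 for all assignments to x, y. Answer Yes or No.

Yes

x = 0, y = 0 ↦ 3
x = 0, y = 1 ↦ 3
x = 0, y = 2 ↦ 3
x = 0, y = 3 ↦ 3
x = 1, y = 0 ↦ 3
x = 1, y = 1 ↦ 3
x = 1, y = 2 ↦ 3
x = 1, y = 3 ↦ 3
x = 2, y = 0 ↦ 3
x = 2, y = 1 ↦ 3
x = 2, y = 2 ↦ 3
x = 2, y = 3 ↦ 3
x = 3, y = 0 ↦ 3
x = 3, y = 1 ↦ 3
x = 3, y = 2 ↦ 3
x = 3, y = 3 ↦ 3
Every assignment gives a value ≥ 3.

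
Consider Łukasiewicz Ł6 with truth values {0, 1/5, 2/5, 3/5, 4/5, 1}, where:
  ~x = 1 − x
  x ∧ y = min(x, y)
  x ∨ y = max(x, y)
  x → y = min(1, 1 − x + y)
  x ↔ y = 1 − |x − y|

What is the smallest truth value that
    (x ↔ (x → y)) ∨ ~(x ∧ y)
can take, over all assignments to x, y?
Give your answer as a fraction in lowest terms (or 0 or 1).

3/5

Take x = 2/5, y = 2/5:
x → y = 2/5 → 2/5 = 1
x ↔ (x → y) = 2/5 ↔ 1 = 2/5
x ∧ y = 2/5 ∧ 2/5 = 2/5
~(x ∧ y) = ~2/5 = 3/5
(x ↔ (x → y)) ∨ ~(x ∧ y) = 2/5 ∨ 3/5 = 3/5
No assignment yields a value below 3/5, so this is the minimum.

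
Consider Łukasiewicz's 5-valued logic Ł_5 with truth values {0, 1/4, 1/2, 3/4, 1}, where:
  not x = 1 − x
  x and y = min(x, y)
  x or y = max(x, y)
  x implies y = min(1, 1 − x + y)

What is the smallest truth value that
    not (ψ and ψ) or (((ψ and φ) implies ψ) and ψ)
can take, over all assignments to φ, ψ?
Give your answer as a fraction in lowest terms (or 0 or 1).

Take φ = 0, ψ = 1/2:
ψ and ψ = 1/2 and 1/2 = 1/2
not (ψ and ψ) = not 1/2 = 1/2
ψ and φ = 1/2 and 0 = 0
(ψ and φ) implies ψ = 0 implies 1/2 = 1
((ψ and φ) implies ψ) and ψ = 1 and 1/2 = 1/2
not (ψ and ψ) or (((ψ and φ) implies ψ) and ψ) = 1/2 or 1/2 = 1/2
No assignment yields a value below 1/2, so this is the minimum.

1/2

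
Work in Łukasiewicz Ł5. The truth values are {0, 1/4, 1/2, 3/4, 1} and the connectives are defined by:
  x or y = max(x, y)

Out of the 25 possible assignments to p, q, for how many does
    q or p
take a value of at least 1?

9

value 1: 9 assignments (counts)
value 3/4: 7 assignments
value 1/2: 5 assignments
value 1/4: 3 assignments
value 0: 1 assignment
So 9 of the 25 assignments meet the threshold.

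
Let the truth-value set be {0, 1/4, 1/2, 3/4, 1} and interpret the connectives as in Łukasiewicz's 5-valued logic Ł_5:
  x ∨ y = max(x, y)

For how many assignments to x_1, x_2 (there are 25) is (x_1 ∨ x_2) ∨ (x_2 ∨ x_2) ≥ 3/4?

16

value 1: 9 assignments (counts)
value 3/4: 7 assignments (counts)
value 1/2: 5 assignments
value 1/4: 3 assignments
value 0: 1 assignment
So 16 of the 25 assignments meet the threshold.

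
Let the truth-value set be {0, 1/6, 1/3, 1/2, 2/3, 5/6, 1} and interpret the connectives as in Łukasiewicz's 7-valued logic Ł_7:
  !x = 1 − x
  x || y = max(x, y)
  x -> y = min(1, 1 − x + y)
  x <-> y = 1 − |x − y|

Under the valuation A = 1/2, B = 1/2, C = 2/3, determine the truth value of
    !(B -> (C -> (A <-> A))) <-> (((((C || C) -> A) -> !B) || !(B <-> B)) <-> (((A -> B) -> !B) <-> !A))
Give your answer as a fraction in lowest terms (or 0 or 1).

A <-> A = 1/2 <-> 1/2 = 1
C -> (A <-> A) = 2/3 -> 1 = 1
B -> (C -> (A <-> A)) = 1/2 -> 1 = 1
!(B -> (C -> (A <-> A))) = !1 = 0
C || C = 2/3 || 2/3 = 2/3
(C || C) -> A = 2/3 -> 1/2 = 5/6
!B = !1/2 = 1/2
((C || C) -> A) -> !B = 5/6 -> 1/2 = 2/3
B <-> B = 1/2 <-> 1/2 = 1
!(B <-> B) = !1 = 0
(((C || C) -> A) -> !B) || !(B <-> B) = 2/3 || 0 = 2/3
A -> B = 1/2 -> 1/2 = 1
!B = !1/2 = 1/2
(A -> B) -> !B = 1 -> 1/2 = 1/2
!A = !1/2 = 1/2
((A -> B) -> !B) <-> !A = 1/2 <-> 1/2 = 1
((((C || C) -> A) -> !B) || !(B <-> B)) <-> (((A -> B) -> !B) <-> !A) = 2/3 <-> 1 = 2/3
!(B -> (C -> (A <-> A))) <-> (((((C || C) -> A) -> !B) || !(B <-> B)) <-> (((A -> B) -> !B) <-> !A)) = 0 <-> 2/3 = 1/3

1/3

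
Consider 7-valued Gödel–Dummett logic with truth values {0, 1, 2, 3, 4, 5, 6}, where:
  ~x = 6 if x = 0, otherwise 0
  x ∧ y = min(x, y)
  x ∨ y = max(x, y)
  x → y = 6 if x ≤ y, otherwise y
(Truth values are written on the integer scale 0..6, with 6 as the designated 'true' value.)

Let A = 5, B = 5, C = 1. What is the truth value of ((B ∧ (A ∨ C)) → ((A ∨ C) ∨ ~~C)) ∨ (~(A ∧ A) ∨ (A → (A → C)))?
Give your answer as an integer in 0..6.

6

A ∨ C = 5 ∨ 1 = 5
B ∧ (A ∨ C) = 5 ∧ 5 = 5
A ∨ C = 5 ∨ 1 = 5
~C = ~1 = 0
~~C = ~0 = 6
(A ∨ C) ∨ ~~C = 5 ∨ 6 = 6
(B ∧ (A ∨ C)) → ((A ∨ C) ∨ ~~C) = 5 → 6 = 6
A ∧ A = 5 ∧ 5 = 5
~(A ∧ A) = ~5 = 0
A → C = 5 → 1 = 1
A → (A → C) = 5 → 1 = 1
~(A ∧ A) ∨ (A → (A → C)) = 0 ∨ 1 = 1
((B ∧ (A ∨ C)) → ((A ∨ C) ∨ ~~C)) ∨ (~(A ∧ A) ∨ (A → (A → C))) = 6 ∨ 1 = 6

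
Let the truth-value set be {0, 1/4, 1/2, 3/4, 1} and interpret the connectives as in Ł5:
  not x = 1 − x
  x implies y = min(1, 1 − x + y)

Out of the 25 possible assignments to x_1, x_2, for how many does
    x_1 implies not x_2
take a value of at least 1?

value 1: 15 assignments (counts)
value 3/4: 4 assignments
value 1/2: 3 assignments
value 1/4: 2 assignments
value 0: 1 assignment
So 15 of the 25 assignments meet the threshold.

15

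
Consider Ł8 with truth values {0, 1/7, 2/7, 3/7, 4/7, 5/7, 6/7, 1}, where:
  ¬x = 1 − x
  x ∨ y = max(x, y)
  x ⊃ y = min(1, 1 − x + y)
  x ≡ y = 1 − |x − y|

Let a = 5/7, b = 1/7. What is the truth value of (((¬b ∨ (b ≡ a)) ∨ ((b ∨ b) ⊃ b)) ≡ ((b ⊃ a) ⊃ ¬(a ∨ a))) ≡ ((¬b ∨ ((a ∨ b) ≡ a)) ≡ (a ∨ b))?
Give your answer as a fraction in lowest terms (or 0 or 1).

4/7

¬b = ¬1/7 = 6/7
b ≡ a = 1/7 ≡ 5/7 = 3/7
¬b ∨ (b ≡ a) = 6/7 ∨ 3/7 = 6/7
b ∨ b = 1/7 ∨ 1/7 = 1/7
(b ∨ b) ⊃ b = 1/7 ⊃ 1/7 = 1
(¬b ∨ (b ≡ a)) ∨ ((b ∨ b) ⊃ b) = 6/7 ∨ 1 = 1
b ⊃ a = 1/7 ⊃ 5/7 = 1
a ∨ a = 5/7 ∨ 5/7 = 5/7
¬(a ∨ a) = ¬5/7 = 2/7
(b ⊃ a) ⊃ ¬(a ∨ a) = 1 ⊃ 2/7 = 2/7
((¬b ∨ (b ≡ a)) ∨ ((b ∨ b) ⊃ b)) ≡ ((b ⊃ a) ⊃ ¬(a ∨ a)) = 1 ≡ 2/7 = 2/7
¬b = ¬1/7 = 6/7
a ∨ b = 5/7 ∨ 1/7 = 5/7
(a ∨ b) ≡ a = 5/7 ≡ 5/7 = 1
¬b ∨ ((a ∨ b) ≡ a) = 6/7 ∨ 1 = 1
a ∨ b = 5/7 ∨ 1/7 = 5/7
(¬b ∨ ((a ∨ b) ≡ a)) ≡ (a ∨ b) = 1 ≡ 5/7 = 5/7
(((¬b ∨ (b ≡ a)) ∨ ((b ∨ b) ⊃ b)) ≡ ((b ⊃ a) ⊃ ¬(a ∨ a))) ≡ ((¬b ∨ ((a ∨ b) ≡ a)) ≡ (a ∨ b)) = 2/7 ≡ 5/7 = 4/7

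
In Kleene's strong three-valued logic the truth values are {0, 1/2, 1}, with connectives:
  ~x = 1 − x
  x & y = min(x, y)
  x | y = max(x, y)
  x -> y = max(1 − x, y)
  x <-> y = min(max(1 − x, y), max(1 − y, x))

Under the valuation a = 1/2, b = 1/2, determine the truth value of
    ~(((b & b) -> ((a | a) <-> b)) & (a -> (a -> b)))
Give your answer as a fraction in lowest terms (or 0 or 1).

1/2

b & b = 1/2 & 1/2 = 1/2
a | a = 1/2 | 1/2 = 1/2
(a | a) <-> b = 1/2 <-> 1/2 = 1/2
(b & b) -> ((a | a) <-> b) = 1/2 -> 1/2 = 1/2
a -> b = 1/2 -> 1/2 = 1/2
a -> (a -> b) = 1/2 -> 1/2 = 1/2
((b & b) -> ((a | a) <-> b)) & (a -> (a -> b)) = 1/2 & 1/2 = 1/2
~(((b & b) -> ((a | a) <-> b)) & (a -> (a -> b))) = ~1/2 = 1/2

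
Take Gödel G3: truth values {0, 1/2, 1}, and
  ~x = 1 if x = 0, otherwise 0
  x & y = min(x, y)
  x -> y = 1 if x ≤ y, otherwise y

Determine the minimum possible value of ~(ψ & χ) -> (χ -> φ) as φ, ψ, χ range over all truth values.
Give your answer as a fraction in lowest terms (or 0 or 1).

0

Take φ = 0, ψ = 0, χ = 1/2:
ψ & χ = 0 & 1/2 = 0
~(ψ & χ) = ~0 = 1
χ -> φ = 1/2 -> 0 = 0
~(ψ & χ) -> (χ -> φ) = 1 -> 0 = 0
No assignment yields a value below 0, so this is the minimum.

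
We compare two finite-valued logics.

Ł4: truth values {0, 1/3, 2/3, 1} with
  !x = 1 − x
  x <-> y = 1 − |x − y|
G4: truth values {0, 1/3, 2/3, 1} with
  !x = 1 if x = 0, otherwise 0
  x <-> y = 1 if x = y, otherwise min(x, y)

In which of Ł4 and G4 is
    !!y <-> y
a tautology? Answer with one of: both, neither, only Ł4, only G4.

only Ł4

In Ł4: every assignment gives 1 — tautology.
In G4: at y = 1/3 the value is 1/3 — not a tautology.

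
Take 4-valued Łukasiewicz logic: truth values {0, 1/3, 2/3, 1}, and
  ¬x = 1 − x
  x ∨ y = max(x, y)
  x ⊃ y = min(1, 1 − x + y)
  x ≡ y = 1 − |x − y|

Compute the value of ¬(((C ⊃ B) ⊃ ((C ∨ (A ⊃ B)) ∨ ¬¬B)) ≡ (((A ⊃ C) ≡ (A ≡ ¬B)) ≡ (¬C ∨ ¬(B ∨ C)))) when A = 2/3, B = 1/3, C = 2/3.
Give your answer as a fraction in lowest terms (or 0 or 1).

2/3

C ⊃ B = 2/3 ⊃ 1/3 = 2/3
A ⊃ B = 2/3 ⊃ 1/3 = 2/3
C ∨ (A ⊃ B) = 2/3 ∨ 2/3 = 2/3
¬B = ¬1/3 = 2/3
¬¬B = ¬2/3 = 1/3
(C ∨ (A ⊃ B)) ∨ ¬¬B = 2/3 ∨ 1/3 = 2/3
(C ⊃ B) ⊃ ((C ∨ (A ⊃ B)) ∨ ¬¬B) = 2/3 ⊃ 2/3 = 1
A ⊃ C = 2/3 ⊃ 2/3 = 1
¬B = ¬1/3 = 2/3
A ≡ ¬B = 2/3 ≡ 2/3 = 1
(A ⊃ C) ≡ (A ≡ ¬B) = 1 ≡ 1 = 1
¬C = ¬2/3 = 1/3
B ∨ C = 1/3 ∨ 2/3 = 2/3
¬(B ∨ C) = ¬2/3 = 1/3
¬C ∨ ¬(B ∨ C) = 1/3 ∨ 1/3 = 1/3
((A ⊃ C) ≡ (A ≡ ¬B)) ≡ (¬C ∨ ¬(B ∨ C)) = 1 ≡ 1/3 = 1/3
((C ⊃ B) ⊃ ((C ∨ (A ⊃ B)) ∨ ¬¬B)) ≡ (((A ⊃ C) ≡ (A ≡ ¬B)) ≡ (¬C ∨ ¬(B ∨ C))) = 1 ≡ 1/3 = 1/3
¬(((C ⊃ B) ⊃ ((C ∨ (A ⊃ B)) ∨ ¬¬B)) ≡ (((A ⊃ C) ≡ (A ≡ ¬B)) ≡ (¬C ∨ ¬(B ∨ C)))) = ¬1/3 = 2/3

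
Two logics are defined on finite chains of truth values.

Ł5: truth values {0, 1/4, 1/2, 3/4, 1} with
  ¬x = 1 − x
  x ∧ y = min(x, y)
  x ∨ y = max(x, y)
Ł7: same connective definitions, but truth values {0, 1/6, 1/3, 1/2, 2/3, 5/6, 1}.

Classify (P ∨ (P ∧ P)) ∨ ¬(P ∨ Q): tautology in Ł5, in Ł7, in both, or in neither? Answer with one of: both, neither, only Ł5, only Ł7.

In Ł5: at P = 0, Q = 1/4 the value is 3/4 — not a tautology.
In Ł7: at P = 0, Q = 1/6 the value is 5/6 — not a tautology.

neither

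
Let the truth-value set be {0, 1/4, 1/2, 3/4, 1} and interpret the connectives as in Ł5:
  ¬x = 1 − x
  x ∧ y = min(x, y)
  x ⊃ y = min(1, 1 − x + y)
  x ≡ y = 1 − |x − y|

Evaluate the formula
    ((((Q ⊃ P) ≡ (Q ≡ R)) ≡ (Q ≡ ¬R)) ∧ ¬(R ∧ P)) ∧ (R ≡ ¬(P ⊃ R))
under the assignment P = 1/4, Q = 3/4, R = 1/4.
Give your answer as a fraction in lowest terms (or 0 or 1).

3/4

Q ⊃ P = 3/4 ⊃ 1/4 = 1/2
Q ≡ R = 3/4 ≡ 1/4 = 1/2
(Q ⊃ P) ≡ (Q ≡ R) = 1/2 ≡ 1/2 = 1
¬R = ¬1/4 = 3/4
Q ≡ ¬R = 3/4 ≡ 3/4 = 1
((Q ⊃ P) ≡ (Q ≡ R)) ≡ (Q ≡ ¬R) = 1 ≡ 1 = 1
R ∧ P = 1/4 ∧ 1/4 = 1/4
¬(R ∧ P) = ¬1/4 = 3/4
(((Q ⊃ P) ≡ (Q ≡ R)) ≡ (Q ≡ ¬R)) ∧ ¬(R ∧ P) = 1 ∧ 3/4 = 3/4
P ⊃ R = 1/4 ⊃ 1/4 = 1
¬(P ⊃ R) = ¬1 = 0
R ≡ ¬(P ⊃ R) = 1/4 ≡ 0 = 3/4
((((Q ⊃ P) ≡ (Q ≡ R)) ≡ (Q ≡ ¬R)) ∧ ¬(R ∧ P)) ∧ (R ≡ ¬(P ⊃ R)) = 3/4 ∧ 3/4 = 3/4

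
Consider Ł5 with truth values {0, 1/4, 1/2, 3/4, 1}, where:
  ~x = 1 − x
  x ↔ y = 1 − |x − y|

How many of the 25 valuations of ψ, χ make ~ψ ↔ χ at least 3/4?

value 1: 5 assignments (counts)
value 3/4: 8 assignments (counts)
value 1/2: 6 assignments
value 1/4: 4 assignments
value 0: 2 assignments
So 13 of the 25 assignments meet the threshold.

13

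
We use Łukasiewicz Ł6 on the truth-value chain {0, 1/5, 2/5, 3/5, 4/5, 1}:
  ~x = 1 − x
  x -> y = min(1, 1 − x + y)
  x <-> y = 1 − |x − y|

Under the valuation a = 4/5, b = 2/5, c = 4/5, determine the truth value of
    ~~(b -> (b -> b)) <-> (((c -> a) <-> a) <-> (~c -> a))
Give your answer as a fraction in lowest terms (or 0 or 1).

4/5

b -> b = 2/5 -> 2/5 = 1
b -> (b -> b) = 2/5 -> 1 = 1
~(b -> (b -> b)) = ~1 = 0
~~(b -> (b -> b)) = ~0 = 1
c -> a = 4/5 -> 4/5 = 1
(c -> a) <-> a = 1 <-> 4/5 = 4/5
~c = ~4/5 = 1/5
~c -> a = 1/5 -> 4/5 = 1
((c -> a) <-> a) <-> (~c -> a) = 4/5 <-> 1 = 4/5
~~(b -> (b -> b)) <-> (((c -> a) <-> a) <-> (~c -> a)) = 1 <-> 4/5 = 4/5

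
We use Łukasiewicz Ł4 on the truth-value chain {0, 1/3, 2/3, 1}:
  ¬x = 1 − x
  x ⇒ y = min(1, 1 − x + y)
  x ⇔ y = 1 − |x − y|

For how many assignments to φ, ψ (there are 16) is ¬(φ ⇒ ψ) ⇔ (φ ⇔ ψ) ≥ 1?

1

φ = 0, ψ = 0 ↦ 0  <
φ = 0, ψ = 1/3 ↦ 1/3  <
φ = 0, ψ = 2/3 ↦ 2/3  <
φ = 0, ψ = 1 ↦ 1  ≥
φ = 1/3, ψ = 0 ↦ 2/3  <
φ = 1/3, ψ = 1/3 ↦ 0  <
φ = 1/3, ψ = 2/3 ↦ 1/3  <
φ = 1/3, ψ = 1 ↦ 2/3  <
φ = 2/3, ψ = 0 ↦ 2/3  <
φ = 2/3, ψ = 1/3 ↦ 2/3  <
φ = 2/3, ψ = 2/3 ↦ 0  <
φ = 2/3, ψ = 1 ↦ 1/3  <
φ = 1, ψ = 0 ↦ 0  <
φ = 1, ψ = 1/3 ↦ 2/3  <
φ = 1, ψ = 2/3 ↦ 2/3  <
φ = 1, ψ = 1 ↦ 0  <
So 1 of the 16 assignments meets the threshold.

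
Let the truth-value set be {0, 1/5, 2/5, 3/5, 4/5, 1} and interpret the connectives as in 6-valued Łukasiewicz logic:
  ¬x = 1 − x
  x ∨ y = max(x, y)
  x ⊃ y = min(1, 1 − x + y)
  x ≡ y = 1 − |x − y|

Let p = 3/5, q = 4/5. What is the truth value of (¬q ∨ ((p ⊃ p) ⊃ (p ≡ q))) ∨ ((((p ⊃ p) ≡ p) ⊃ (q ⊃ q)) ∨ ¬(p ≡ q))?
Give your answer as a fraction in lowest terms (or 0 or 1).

1

¬q = ¬4/5 = 1/5
p ⊃ p = 3/5 ⊃ 3/5 = 1
p ≡ q = 3/5 ≡ 4/5 = 4/5
(p ⊃ p) ⊃ (p ≡ q) = 1 ⊃ 4/5 = 4/5
¬q ∨ ((p ⊃ p) ⊃ (p ≡ q)) = 1/5 ∨ 4/5 = 4/5
p ⊃ p = 3/5 ⊃ 3/5 = 1
(p ⊃ p) ≡ p = 1 ≡ 3/5 = 3/5
q ⊃ q = 4/5 ⊃ 4/5 = 1
((p ⊃ p) ≡ p) ⊃ (q ⊃ q) = 3/5 ⊃ 1 = 1
p ≡ q = 3/5 ≡ 4/5 = 4/5
¬(p ≡ q) = ¬4/5 = 1/5
(((p ⊃ p) ≡ p) ⊃ (q ⊃ q)) ∨ ¬(p ≡ q) = 1 ∨ 1/5 = 1
(¬q ∨ ((p ⊃ p) ⊃ (p ≡ q))) ∨ ((((p ⊃ p) ≡ p) ⊃ (q ⊃ q)) ∨ ¬(p ≡ q)) = 4/5 ∨ 1 = 1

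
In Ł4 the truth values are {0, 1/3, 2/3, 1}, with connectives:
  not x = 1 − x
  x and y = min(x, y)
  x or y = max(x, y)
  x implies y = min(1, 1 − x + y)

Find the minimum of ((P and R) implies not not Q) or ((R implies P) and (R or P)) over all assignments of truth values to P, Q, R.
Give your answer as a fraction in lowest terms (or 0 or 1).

2/3

Take P = 1/3, Q = 0, R = 1/3:
P and R = 1/3 and 1/3 = 1/3
not Q = not 0 = 1
not not Q = not 1 = 0
(P and R) implies not not Q = 1/3 implies 0 = 2/3
R implies P = 1/3 implies 1/3 = 1
R or P = 1/3 or 1/3 = 1/3
(R implies P) and (R or P) = 1 and 1/3 = 1/3
((P and R) implies not not Q) or ((R implies P) and (R or P)) = 2/3 or 1/3 = 2/3
No assignment yields a value below 2/3, so this is the minimum.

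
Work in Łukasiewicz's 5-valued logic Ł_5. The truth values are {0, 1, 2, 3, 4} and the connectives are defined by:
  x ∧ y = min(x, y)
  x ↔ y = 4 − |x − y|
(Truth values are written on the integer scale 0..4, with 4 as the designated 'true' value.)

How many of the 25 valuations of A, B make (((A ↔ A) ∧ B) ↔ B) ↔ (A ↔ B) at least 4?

5

value 4: 5 assignments (counts)
value 3: 8 assignments
value 2: 6 assignments
value 1: 4 assignments
value 0: 2 assignments
So 5 of the 25 assignments meet the threshold.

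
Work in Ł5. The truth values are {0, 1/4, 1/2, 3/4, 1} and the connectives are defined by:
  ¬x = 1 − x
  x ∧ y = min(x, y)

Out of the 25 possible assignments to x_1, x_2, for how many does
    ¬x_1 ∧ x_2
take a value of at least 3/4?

4

value 1: 1 assignment (counts)
value 3/4: 3 assignments (counts)
value 1/2: 5 assignments
value 1/4: 7 assignments
value 0: 9 assignments
So 4 of the 25 assignments meet the threshold.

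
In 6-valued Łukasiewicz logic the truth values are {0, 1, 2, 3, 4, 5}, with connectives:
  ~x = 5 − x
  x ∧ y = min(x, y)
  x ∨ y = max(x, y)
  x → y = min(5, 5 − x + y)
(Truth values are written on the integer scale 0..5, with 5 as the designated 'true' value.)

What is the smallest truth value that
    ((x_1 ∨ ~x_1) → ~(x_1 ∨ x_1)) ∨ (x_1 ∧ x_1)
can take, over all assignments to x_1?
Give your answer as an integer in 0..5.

Take x_1 = 3:
~x_1 = ~3 = 2
x_1 ∨ ~x_1 = 3 ∨ 2 = 3
x_1 ∨ x_1 = 3 ∨ 3 = 3
~(x_1 ∨ x_1) = ~3 = 2
(x_1 ∨ ~x_1) → ~(x_1 ∨ x_1) = 3 → 2 = 4
x_1 ∧ x_1 = 3 ∧ 3 = 3
((x_1 ∨ ~x_1) → ~(x_1 ∨ x_1)) ∨ (x_1 ∧ x_1) = 4 ∨ 3 = 4
No assignment yields a value below 4, so this is the minimum.

4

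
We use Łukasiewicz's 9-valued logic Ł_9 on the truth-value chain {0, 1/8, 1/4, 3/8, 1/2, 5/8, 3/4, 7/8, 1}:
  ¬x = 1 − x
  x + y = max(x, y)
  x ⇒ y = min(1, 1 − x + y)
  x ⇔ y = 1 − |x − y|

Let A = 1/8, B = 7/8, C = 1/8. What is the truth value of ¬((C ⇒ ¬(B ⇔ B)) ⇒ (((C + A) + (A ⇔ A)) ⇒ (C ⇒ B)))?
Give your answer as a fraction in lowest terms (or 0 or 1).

B ⇔ B = 7/8 ⇔ 7/8 = 1
¬(B ⇔ B) = ¬1 = 0
C ⇒ ¬(B ⇔ B) = 1/8 ⇒ 0 = 7/8
C + A = 1/8 + 1/8 = 1/8
A ⇔ A = 1/8 ⇔ 1/8 = 1
(C + A) + (A ⇔ A) = 1/8 + 1 = 1
C ⇒ B = 1/8 ⇒ 7/8 = 1
((C + A) + (A ⇔ A)) ⇒ (C ⇒ B) = 1 ⇒ 1 = 1
(C ⇒ ¬(B ⇔ B)) ⇒ (((C + A) + (A ⇔ A)) ⇒ (C ⇒ B)) = 7/8 ⇒ 1 = 1
¬((C ⇒ ¬(B ⇔ B)) ⇒ (((C + A) + (A ⇔ A)) ⇒ (C ⇒ B))) = ¬1 = 0

0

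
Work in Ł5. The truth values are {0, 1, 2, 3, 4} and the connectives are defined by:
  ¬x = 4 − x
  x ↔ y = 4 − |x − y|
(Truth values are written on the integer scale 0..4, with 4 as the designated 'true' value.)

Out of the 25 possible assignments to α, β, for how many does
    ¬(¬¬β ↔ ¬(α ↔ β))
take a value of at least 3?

5

value 4: 2 assignments (counts)
value 3: 3 assignments (counts)
value 2: 6 assignments
value 1: 7 assignments
value 0: 7 assignments
So 5 of the 25 assignments meet the threshold.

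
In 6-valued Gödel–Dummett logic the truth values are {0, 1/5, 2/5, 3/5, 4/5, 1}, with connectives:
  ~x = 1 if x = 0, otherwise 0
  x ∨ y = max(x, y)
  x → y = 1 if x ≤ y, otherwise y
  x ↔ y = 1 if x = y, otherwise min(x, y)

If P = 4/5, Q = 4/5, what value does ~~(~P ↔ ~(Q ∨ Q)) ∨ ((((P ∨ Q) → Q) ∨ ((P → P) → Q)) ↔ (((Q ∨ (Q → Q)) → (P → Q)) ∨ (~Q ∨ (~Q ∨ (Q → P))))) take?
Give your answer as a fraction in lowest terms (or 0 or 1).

~P = ~4/5 = 0
Q ∨ Q = 4/5 ∨ 4/5 = 4/5
~(Q ∨ Q) = ~4/5 = 0
~P ↔ ~(Q ∨ Q) = 0 ↔ 0 = 1
~(~P ↔ ~(Q ∨ Q)) = ~1 = 0
~~(~P ↔ ~(Q ∨ Q)) = ~0 = 1
P ∨ Q = 4/5 ∨ 4/5 = 4/5
(P ∨ Q) → Q = 4/5 → 4/5 = 1
P → P = 4/5 → 4/5 = 1
(P → P) → Q = 1 → 4/5 = 4/5
((P ∨ Q) → Q) ∨ ((P → P) → Q) = 1 ∨ 4/5 = 1
Q → Q = 4/5 → 4/5 = 1
Q ∨ (Q → Q) = 4/5 ∨ 1 = 1
P → Q = 4/5 → 4/5 = 1
(Q ∨ (Q → Q)) → (P → Q) = 1 → 1 = 1
~Q = ~4/5 = 0
~Q = ~4/5 = 0
Q → P = 4/5 → 4/5 = 1
~Q ∨ (Q → P) = 0 ∨ 1 = 1
~Q ∨ (~Q ∨ (Q → P)) = 0 ∨ 1 = 1
((Q ∨ (Q → Q)) → (P → Q)) ∨ (~Q ∨ (~Q ∨ (Q → P))) = 1 ∨ 1 = 1
(((P ∨ Q) → Q) ∨ ((P → P) → Q)) ↔ (((Q ∨ (Q → Q)) → (P → Q)) ∨ (~Q ∨ (~Q ∨ (Q → P)))) = 1 ↔ 1 = 1
~~(~P ↔ ~(Q ∨ Q)) ∨ ((((P ∨ Q) → Q) ∨ ((P → P) → Q)) ↔ (((Q ∨ (Q → Q)) → (P → Q)) ∨ (~Q ∨ (~Q ∨ (Q → P))))) = 1 ∨ 1 = 1

1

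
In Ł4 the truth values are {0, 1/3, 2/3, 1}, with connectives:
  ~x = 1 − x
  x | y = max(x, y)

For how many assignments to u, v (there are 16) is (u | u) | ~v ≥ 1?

7

u = 0, v = 0 ↦ 1  ≥
u = 0, v = 1/3 ↦ 2/3  <
u = 0, v = 2/3 ↦ 1/3  <
u = 0, v = 1 ↦ 0  <
u = 1/3, v = 0 ↦ 1  ≥
u = 1/3, v = 1/3 ↦ 2/3  <
u = 1/3, v = 2/3 ↦ 1/3  <
u = 1/3, v = 1 ↦ 1/3  <
u = 2/3, v = 0 ↦ 1  ≥
u = 2/3, v = 1/3 ↦ 2/3  <
u = 2/3, v = 2/3 ↦ 2/3  <
u = 2/3, v = 1 ↦ 2/3  <
u = 1, v = 0 ↦ 1  ≥
u = 1, v = 1/3 ↦ 1  ≥
u = 1, v = 2/3 ↦ 1  ≥
u = 1, v = 1 ↦ 1  ≥
So 7 of the 16 assignments meet the threshold.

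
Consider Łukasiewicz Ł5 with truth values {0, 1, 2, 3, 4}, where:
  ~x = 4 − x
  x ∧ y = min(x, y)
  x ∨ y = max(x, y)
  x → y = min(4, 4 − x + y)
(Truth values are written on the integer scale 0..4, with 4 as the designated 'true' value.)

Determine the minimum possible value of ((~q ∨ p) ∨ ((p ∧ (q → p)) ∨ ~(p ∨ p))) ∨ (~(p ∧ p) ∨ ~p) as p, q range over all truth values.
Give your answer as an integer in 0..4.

Take p = 2, q = 2:
~q = ~2 = 2
~q ∨ p = 2 ∨ 2 = 2
q → p = 2 → 2 = 4
p ∧ (q → p) = 2 ∧ 4 = 2
p ∨ p = 2 ∨ 2 = 2
~(p ∨ p) = ~2 = 2
(p ∧ (q → p)) ∨ ~(p ∨ p) = 2 ∨ 2 = 2
(~q ∨ p) ∨ ((p ∧ (q → p)) ∨ ~(p ∨ p)) = 2 ∨ 2 = 2
p ∧ p = 2 ∧ 2 = 2
~(p ∧ p) = ~2 = 2
~p = ~2 = 2
~(p ∧ p) ∨ ~p = 2 ∨ 2 = 2
((~q ∨ p) ∨ ((p ∧ (q → p)) ∨ ~(p ∨ p))) ∨ (~(p ∧ p) ∨ ~p) = 2 ∨ 2 = 2
No assignment yields a value below 2, so this is the minimum.

2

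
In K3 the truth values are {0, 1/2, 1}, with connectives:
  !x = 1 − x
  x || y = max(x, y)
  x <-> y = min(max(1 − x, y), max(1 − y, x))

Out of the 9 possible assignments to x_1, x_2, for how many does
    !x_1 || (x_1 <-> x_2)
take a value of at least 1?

x_1 = 0, x_2 = 0 ↦ 1  ≥
x_1 = 0, x_2 = 1/2 ↦ 1  ≥
x_1 = 0, x_2 = 1 ↦ 1  ≥
x_1 = 1/2, x_2 = 0 ↦ 1/2  <
x_1 = 1/2, x_2 = 1/2 ↦ 1/2  <
x_1 = 1/2, x_2 = 1 ↦ 1/2  <
x_1 = 1, x_2 = 0 ↦ 0  <
x_1 = 1, x_2 = 1/2 ↦ 1/2  <
x_1 = 1, x_2 = 1 ↦ 1  ≥
So 4 of the 9 assignments meet the threshold.

4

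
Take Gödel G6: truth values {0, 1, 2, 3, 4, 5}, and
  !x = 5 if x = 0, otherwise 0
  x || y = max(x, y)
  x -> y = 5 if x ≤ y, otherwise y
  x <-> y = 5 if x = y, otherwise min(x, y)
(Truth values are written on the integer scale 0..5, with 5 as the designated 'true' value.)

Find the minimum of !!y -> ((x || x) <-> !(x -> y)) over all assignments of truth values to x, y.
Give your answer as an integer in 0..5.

Take x = 1, y = 1:
!y = !1 = 0
!!y = !0 = 5
x || x = 1 || 1 = 1
x -> y = 1 -> 1 = 5
!(x -> y) = !5 = 0
(x || x) <-> !(x -> y) = 1 <-> 0 = 0
!!y -> ((x || x) <-> !(x -> y)) = 5 -> 0 = 0
No assignment yields a value below 0, so this is the minimum.

0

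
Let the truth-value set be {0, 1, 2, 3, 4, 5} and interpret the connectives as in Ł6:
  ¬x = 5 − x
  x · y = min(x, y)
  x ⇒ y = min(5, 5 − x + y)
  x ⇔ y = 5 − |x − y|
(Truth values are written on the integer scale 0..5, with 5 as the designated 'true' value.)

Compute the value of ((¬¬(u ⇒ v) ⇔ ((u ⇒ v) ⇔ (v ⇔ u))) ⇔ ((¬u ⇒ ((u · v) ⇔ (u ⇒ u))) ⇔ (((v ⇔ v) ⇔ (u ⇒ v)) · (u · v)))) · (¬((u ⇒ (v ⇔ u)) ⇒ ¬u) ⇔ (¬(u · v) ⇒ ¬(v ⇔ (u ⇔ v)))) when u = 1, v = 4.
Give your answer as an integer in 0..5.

3

u ⇒ v = 1 ⇒ 4 = 5
¬(u ⇒ v) = ¬5 = 0
¬¬(u ⇒ v) = ¬0 = 5
u ⇒ v = 1 ⇒ 4 = 5
v ⇔ u = 4 ⇔ 1 = 2
(u ⇒ v) ⇔ (v ⇔ u) = 5 ⇔ 2 = 2
¬¬(u ⇒ v) ⇔ ((u ⇒ v) ⇔ (v ⇔ u)) = 5 ⇔ 2 = 2
¬u = ¬1 = 4
u · v = 1 · 4 = 1
u ⇒ u = 1 ⇒ 1 = 5
(u · v) ⇔ (u ⇒ u) = 1 ⇔ 5 = 1
¬u ⇒ ((u · v) ⇔ (u ⇒ u)) = 4 ⇒ 1 = 2
v ⇔ v = 4 ⇔ 4 = 5
u ⇒ v = 1 ⇒ 4 = 5
(v ⇔ v) ⇔ (u ⇒ v) = 5 ⇔ 5 = 5
u · v = 1 · 4 = 1
((v ⇔ v) ⇔ (u ⇒ v)) · (u · v) = 5 · 1 = 1
(¬u ⇒ ((u · v) ⇔ (u ⇒ u))) ⇔ (((v ⇔ v) ⇔ (u ⇒ v)) · (u · v)) = 2 ⇔ 1 = 4
(¬¬(u ⇒ v) ⇔ ((u ⇒ v) ⇔ (v ⇔ u))) ⇔ ((¬u ⇒ ((u · v) ⇔ (u ⇒ u))) ⇔ (((v ⇔ v) ⇔ (u ⇒ v)) · (u · v))) = 2 ⇔ 4 = 3
v ⇔ u = 4 ⇔ 1 = 2
u ⇒ (v ⇔ u) = 1 ⇒ 2 = 5
¬u = ¬1 = 4
(u ⇒ (v ⇔ u)) ⇒ ¬u = 5 ⇒ 4 = 4
¬((u ⇒ (v ⇔ u)) ⇒ ¬u) = ¬4 = 1
u · v = 1 · 4 = 1
¬(u · v) = ¬1 = 4
u ⇔ v = 1 ⇔ 4 = 2
v ⇔ (u ⇔ v) = 4 ⇔ 2 = 3
¬(v ⇔ (u ⇔ v)) = ¬3 = 2
¬(u · v) ⇒ ¬(v ⇔ (u ⇔ v)) = 4 ⇒ 2 = 3
¬((u ⇒ (v ⇔ u)) ⇒ ¬u) ⇔ (¬(u · v) ⇒ ¬(v ⇔ (u ⇔ v))) = 1 ⇔ 3 = 3
((¬¬(u ⇒ v) ⇔ ((u ⇒ v) ⇔ (v ⇔ u))) ⇔ ((¬u ⇒ ((u · v) ⇔ (u ⇒ u))) ⇔ (((v ⇔ v) ⇔ (u ⇒ v)) · (u · v)))) · (¬((u ⇒ (v ⇔ u)) ⇒ ¬u) ⇔ (¬(u · v) ⇒ ¬(v ⇔ (u ⇔ v)))) = 3 · 3 = 3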